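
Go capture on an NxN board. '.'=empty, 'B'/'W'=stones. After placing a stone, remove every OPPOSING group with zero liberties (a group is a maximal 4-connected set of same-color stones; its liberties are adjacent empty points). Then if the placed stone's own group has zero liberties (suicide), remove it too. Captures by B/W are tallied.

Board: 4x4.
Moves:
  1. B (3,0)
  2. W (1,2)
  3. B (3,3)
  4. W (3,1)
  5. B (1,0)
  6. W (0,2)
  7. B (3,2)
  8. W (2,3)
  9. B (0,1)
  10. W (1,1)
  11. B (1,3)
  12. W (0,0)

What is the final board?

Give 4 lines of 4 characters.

Answer: W.W.
BWWB
...W
BWBB

Derivation:
Move 1: B@(3,0) -> caps B=0 W=0
Move 2: W@(1,2) -> caps B=0 W=0
Move 3: B@(3,3) -> caps B=0 W=0
Move 4: W@(3,1) -> caps B=0 W=0
Move 5: B@(1,0) -> caps B=0 W=0
Move 6: W@(0,2) -> caps B=0 W=0
Move 7: B@(3,2) -> caps B=0 W=0
Move 8: W@(2,3) -> caps B=0 W=0
Move 9: B@(0,1) -> caps B=0 W=0
Move 10: W@(1,1) -> caps B=0 W=0
Move 11: B@(1,3) -> caps B=0 W=0
Move 12: W@(0,0) -> caps B=0 W=1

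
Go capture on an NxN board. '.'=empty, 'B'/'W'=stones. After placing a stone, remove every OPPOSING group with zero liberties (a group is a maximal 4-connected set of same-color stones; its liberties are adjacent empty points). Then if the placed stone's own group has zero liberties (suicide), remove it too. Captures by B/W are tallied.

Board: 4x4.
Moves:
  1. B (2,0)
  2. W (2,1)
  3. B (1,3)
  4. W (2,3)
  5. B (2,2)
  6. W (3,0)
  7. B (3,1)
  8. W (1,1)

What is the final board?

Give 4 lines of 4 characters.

Move 1: B@(2,0) -> caps B=0 W=0
Move 2: W@(2,1) -> caps B=0 W=0
Move 3: B@(1,3) -> caps B=0 W=0
Move 4: W@(2,3) -> caps B=0 W=0
Move 5: B@(2,2) -> caps B=0 W=0
Move 6: W@(3,0) -> caps B=0 W=0
Move 7: B@(3,1) -> caps B=1 W=0
Move 8: W@(1,1) -> caps B=1 W=0

Answer: ....
.W.B
BWBW
.B..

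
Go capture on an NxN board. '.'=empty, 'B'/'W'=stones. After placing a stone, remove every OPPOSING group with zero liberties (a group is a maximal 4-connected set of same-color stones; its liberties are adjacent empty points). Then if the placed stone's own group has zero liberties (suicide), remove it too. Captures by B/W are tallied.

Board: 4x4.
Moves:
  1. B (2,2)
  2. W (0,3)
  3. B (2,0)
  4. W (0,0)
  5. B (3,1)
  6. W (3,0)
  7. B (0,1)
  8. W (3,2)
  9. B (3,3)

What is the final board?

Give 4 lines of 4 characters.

Move 1: B@(2,2) -> caps B=0 W=0
Move 2: W@(0,3) -> caps B=0 W=0
Move 3: B@(2,0) -> caps B=0 W=0
Move 4: W@(0,0) -> caps B=0 W=0
Move 5: B@(3,1) -> caps B=0 W=0
Move 6: W@(3,0) -> caps B=0 W=0
Move 7: B@(0,1) -> caps B=0 W=0
Move 8: W@(3,2) -> caps B=0 W=0
Move 9: B@(3,3) -> caps B=1 W=0

Answer: WB.W
....
B.B.
.B.B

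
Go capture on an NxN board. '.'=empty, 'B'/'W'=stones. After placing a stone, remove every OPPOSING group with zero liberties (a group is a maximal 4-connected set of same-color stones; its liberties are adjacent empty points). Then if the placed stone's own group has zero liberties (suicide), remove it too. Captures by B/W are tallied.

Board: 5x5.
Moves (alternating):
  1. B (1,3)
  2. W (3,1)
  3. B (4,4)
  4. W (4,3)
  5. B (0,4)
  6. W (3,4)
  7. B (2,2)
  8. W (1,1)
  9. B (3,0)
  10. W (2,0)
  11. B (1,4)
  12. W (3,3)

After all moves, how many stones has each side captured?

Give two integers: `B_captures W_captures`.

Answer: 0 1

Derivation:
Move 1: B@(1,3) -> caps B=0 W=0
Move 2: W@(3,1) -> caps B=0 W=0
Move 3: B@(4,4) -> caps B=0 W=0
Move 4: W@(4,3) -> caps B=0 W=0
Move 5: B@(0,4) -> caps B=0 W=0
Move 6: W@(3,4) -> caps B=0 W=1
Move 7: B@(2,2) -> caps B=0 W=1
Move 8: W@(1,1) -> caps B=0 W=1
Move 9: B@(3,0) -> caps B=0 W=1
Move 10: W@(2,0) -> caps B=0 W=1
Move 11: B@(1,4) -> caps B=0 W=1
Move 12: W@(3,3) -> caps B=0 W=1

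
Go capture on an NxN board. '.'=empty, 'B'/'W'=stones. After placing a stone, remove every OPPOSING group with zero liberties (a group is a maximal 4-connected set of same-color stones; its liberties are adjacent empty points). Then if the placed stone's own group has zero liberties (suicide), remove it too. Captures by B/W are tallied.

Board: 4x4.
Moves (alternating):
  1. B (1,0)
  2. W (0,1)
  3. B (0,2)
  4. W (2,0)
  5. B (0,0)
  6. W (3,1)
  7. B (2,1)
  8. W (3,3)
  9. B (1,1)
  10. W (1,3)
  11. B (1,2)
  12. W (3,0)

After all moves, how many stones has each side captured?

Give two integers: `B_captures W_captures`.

Answer: 1 0

Derivation:
Move 1: B@(1,0) -> caps B=0 W=0
Move 2: W@(0,1) -> caps B=0 W=0
Move 3: B@(0,2) -> caps B=0 W=0
Move 4: W@(2,0) -> caps B=0 W=0
Move 5: B@(0,0) -> caps B=0 W=0
Move 6: W@(3,1) -> caps B=0 W=0
Move 7: B@(2,1) -> caps B=0 W=0
Move 8: W@(3,3) -> caps B=0 W=0
Move 9: B@(1,1) -> caps B=1 W=0
Move 10: W@(1,3) -> caps B=1 W=0
Move 11: B@(1,2) -> caps B=1 W=0
Move 12: W@(3,0) -> caps B=1 W=0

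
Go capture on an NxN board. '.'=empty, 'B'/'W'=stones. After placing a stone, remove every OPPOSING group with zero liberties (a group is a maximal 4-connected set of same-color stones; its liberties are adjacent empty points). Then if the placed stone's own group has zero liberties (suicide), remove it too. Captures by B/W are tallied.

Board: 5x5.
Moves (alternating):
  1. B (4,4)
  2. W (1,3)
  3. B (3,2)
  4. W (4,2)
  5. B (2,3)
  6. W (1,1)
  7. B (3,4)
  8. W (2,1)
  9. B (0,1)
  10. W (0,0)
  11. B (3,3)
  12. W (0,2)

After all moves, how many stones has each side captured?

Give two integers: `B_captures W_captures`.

Move 1: B@(4,4) -> caps B=0 W=0
Move 2: W@(1,3) -> caps B=0 W=0
Move 3: B@(3,2) -> caps B=0 W=0
Move 4: W@(4,2) -> caps B=0 W=0
Move 5: B@(2,3) -> caps B=0 W=0
Move 6: W@(1,1) -> caps B=0 W=0
Move 7: B@(3,4) -> caps B=0 W=0
Move 8: W@(2,1) -> caps B=0 W=0
Move 9: B@(0,1) -> caps B=0 W=0
Move 10: W@(0,0) -> caps B=0 W=0
Move 11: B@(3,3) -> caps B=0 W=0
Move 12: W@(0,2) -> caps B=0 W=1

Answer: 0 1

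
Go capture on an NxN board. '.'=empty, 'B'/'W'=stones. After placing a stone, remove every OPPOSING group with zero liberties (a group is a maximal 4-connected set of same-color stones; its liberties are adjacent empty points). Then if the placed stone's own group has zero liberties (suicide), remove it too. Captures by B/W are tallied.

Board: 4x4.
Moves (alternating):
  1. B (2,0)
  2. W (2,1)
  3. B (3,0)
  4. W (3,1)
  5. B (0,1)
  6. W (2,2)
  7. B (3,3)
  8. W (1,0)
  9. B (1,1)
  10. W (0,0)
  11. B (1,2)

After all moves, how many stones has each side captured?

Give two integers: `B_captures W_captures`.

Answer: 0 2

Derivation:
Move 1: B@(2,0) -> caps B=0 W=0
Move 2: W@(2,1) -> caps B=0 W=0
Move 3: B@(3,0) -> caps B=0 W=0
Move 4: W@(3,1) -> caps B=0 W=0
Move 5: B@(0,1) -> caps B=0 W=0
Move 6: W@(2,2) -> caps B=0 W=0
Move 7: B@(3,3) -> caps B=0 W=0
Move 8: W@(1,0) -> caps B=0 W=2
Move 9: B@(1,1) -> caps B=0 W=2
Move 10: W@(0,0) -> caps B=0 W=2
Move 11: B@(1,2) -> caps B=0 W=2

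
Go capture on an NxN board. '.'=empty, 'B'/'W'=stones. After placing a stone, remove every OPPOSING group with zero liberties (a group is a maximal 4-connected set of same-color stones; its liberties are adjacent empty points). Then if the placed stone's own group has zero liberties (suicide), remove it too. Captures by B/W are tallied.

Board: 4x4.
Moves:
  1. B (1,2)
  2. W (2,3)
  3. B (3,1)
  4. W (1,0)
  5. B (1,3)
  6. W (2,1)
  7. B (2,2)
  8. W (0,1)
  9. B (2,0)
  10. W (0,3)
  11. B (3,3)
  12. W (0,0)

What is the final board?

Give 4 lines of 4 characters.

Move 1: B@(1,2) -> caps B=0 W=0
Move 2: W@(2,3) -> caps B=0 W=0
Move 3: B@(3,1) -> caps B=0 W=0
Move 4: W@(1,0) -> caps B=0 W=0
Move 5: B@(1,3) -> caps B=0 W=0
Move 6: W@(2,1) -> caps B=0 W=0
Move 7: B@(2,2) -> caps B=0 W=0
Move 8: W@(0,1) -> caps B=0 W=0
Move 9: B@(2,0) -> caps B=0 W=0
Move 10: W@(0,3) -> caps B=0 W=0
Move 11: B@(3,3) -> caps B=1 W=0
Move 12: W@(0,0) -> caps B=1 W=0

Answer: WW.W
W.BB
BWB.
.B.B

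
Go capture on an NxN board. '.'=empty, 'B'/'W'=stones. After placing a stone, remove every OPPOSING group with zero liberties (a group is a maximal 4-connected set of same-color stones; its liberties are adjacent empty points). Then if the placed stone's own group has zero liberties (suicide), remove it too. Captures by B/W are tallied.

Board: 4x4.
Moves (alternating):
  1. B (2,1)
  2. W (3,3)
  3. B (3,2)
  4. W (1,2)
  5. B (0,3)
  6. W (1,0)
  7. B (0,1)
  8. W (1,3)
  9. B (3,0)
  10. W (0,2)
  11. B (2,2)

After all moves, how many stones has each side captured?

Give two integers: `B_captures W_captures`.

Answer: 0 1

Derivation:
Move 1: B@(2,1) -> caps B=0 W=0
Move 2: W@(3,3) -> caps B=0 W=0
Move 3: B@(3,2) -> caps B=0 W=0
Move 4: W@(1,2) -> caps B=0 W=0
Move 5: B@(0,3) -> caps B=0 W=0
Move 6: W@(1,0) -> caps B=0 W=0
Move 7: B@(0,1) -> caps B=0 W=0
Move 8: W@(1,3) -> caps B=0 W=0
Move 9: B@(3,0) -> caps B=0 W=0
Move 10: W@(0,2) -> caps B=0 W=1
Move 11: B@(2,2) -> caps B=0 W=1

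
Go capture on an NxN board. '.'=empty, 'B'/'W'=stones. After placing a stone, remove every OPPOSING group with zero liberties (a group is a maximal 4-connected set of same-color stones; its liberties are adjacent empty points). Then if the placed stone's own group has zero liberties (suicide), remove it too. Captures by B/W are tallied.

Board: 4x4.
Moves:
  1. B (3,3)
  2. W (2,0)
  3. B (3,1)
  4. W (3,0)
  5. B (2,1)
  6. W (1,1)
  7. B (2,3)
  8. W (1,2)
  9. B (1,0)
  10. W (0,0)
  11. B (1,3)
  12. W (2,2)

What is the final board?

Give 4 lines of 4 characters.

Move 1: B@(3,3) -> caps B=0 W=0
Move 2: W@(2,0) -> caps B=0 W=0
Move 3: B@(3,1) -> caps B=0 W=0
Move 4: W@(3,0) -> caps B=0 W=0
Move 5: B@(2,1) -> caps B=0 W=0
Move 6: W@(1,1) -> caps B=0 W=0
Move 7: B@(2,3) -> caps B=0 W=0
Move 8: W@(1,2) -> caps B=0 W=0
Move 9: B@(1,0) -> caps B=2 W=0
Move 10: W@(0,0) -> caps B=2 W=0
Move 11: B@(1,3) -> caps B=2 W=0
Move 12: W@(2,2) -> caps B=2 W=0

Answer: W...
BWWB
.BWB
.B.B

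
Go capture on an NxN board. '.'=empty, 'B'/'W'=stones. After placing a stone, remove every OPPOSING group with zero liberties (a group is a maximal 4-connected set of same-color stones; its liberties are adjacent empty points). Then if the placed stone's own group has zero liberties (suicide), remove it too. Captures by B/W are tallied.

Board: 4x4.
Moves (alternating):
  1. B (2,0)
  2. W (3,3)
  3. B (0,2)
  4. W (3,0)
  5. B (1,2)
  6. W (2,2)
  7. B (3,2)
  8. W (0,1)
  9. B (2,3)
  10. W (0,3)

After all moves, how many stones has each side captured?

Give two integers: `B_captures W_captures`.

Answer: 1 0

Derivation:
Move 1: B@(2,0) -> caps B=0 W=0
Move 2: W@(3,3) -> caps B=0 W=0
Move 3: B@(0,2) -> caps B=0 W=0
Move 4: W@(3,0) -> caps B=0 W=0
Move 5: B@(1,2) -> caps B=0 W=0
Move 6: W@(2,2) -> caps B=0 W=0
Move 7: B@(3,2) -> caps B=0 W=0
Move 8: W@(0,1) -> caps B=0 W=0
Move 9: B@(2,3) -> caps B=1 W=0
Move 10: W@(0,3) -> caps B=1 W=0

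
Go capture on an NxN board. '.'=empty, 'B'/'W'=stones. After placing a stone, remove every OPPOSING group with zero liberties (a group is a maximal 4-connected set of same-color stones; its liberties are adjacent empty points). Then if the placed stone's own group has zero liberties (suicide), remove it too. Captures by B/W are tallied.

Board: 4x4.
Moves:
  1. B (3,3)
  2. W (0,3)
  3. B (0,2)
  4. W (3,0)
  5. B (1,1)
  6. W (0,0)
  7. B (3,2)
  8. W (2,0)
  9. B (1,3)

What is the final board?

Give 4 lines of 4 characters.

Move 1: B@(3,3) -> caps B=0 W=0
Move 2: W@(0,3) -> caps B=0 W=0
Move 3: B@(0,2) -> caps B=0 W=0
Move 4: W@(3,0) -> caps B=0 W=0
Move 5: B@(1,1) -> caps B=0 W=0
Move 6: W@(0,0) -> caps B=0 W=0
Move 7: B@(3,2) -> caps B=0 W=0
Move 8: W@(2,0) -> caps B=0 W=0
Move 9: B@(1,3) -> caps B=1 W=0

Answer: W.B.
.B.B
W...
W.BB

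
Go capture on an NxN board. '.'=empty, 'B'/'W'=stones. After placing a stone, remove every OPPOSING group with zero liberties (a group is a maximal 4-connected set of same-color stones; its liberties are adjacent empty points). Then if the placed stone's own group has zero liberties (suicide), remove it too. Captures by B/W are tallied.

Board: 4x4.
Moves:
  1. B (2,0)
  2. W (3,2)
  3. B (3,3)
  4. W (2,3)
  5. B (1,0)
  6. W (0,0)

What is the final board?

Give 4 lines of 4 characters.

Move 1: B@(2,0) -> caps B=0 W=0
Move 2: W@(3,2) -> caps B=0 W=0
Move 3: B@(3,3) -> caps B=0 W=0
Move 4: W@(2,3) -> caps B=0 W=1
Move 5: B@(1,0) -> caps B=0 W=1
Move 6: W@(0,0) -> caps B=0 W=1

Answer: W...
B...
B..W
..W.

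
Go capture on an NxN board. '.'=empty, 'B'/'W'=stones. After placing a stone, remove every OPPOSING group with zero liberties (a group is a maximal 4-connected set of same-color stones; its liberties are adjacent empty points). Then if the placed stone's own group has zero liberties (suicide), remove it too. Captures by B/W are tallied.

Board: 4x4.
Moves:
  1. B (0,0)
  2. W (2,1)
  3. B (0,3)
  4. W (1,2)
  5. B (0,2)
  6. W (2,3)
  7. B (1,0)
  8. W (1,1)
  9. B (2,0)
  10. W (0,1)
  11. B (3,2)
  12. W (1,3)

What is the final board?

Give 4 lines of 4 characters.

Answer: BW..
BWWW
BW.W
..B.

Derivation:
Move 1: B@(0,0) -> caps B=0 W=0
Move 2: W@(2,1) -> caps B=0 W=0
Move 3: B@(0,3) -> caps B=0 W=0
Move 4: W@(1,2) -> caps B=0 W=0
Move 5: B@(0,2) -> caps B=0 W=0
Move 6: W@(2,3) -> caps B=0 W=0
Move 7: B@(1,0) -> caps B=0 W=0
Move 8: W@(1,1) -> caps B=0 W=0
Move 9: B@(2,0) -> caps B=0 W=0
Move 10: W@(0,1) -> caps B=0 W=0
Move 11: B@(3,2) -> caps B=0 W=0
Move 12: W@(1,3) -> caps B=0 W=2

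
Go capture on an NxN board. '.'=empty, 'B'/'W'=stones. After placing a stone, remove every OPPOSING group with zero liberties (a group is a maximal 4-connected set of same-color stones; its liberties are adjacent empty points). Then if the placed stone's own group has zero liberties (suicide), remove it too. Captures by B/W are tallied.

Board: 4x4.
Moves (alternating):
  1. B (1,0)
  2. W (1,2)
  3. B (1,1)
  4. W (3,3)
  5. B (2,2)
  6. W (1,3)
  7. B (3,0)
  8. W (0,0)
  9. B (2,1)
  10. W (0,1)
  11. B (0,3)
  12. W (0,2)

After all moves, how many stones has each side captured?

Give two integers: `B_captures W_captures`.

Move 1: B@(1,0) -> caps B=0 W=0
Move 2: W@(1,2) -> caps B=0 W=0
Move 3: B@(1,1) -> caps B=0 W=0
Move 4: W@(3,3) -> caps B=0 W=0
Move 5: B@(2,2) -> caps B=0 W=0
Move 6: W@(1,3) -> caps B=0 W=0
Move 7: B@(3,0) -> caps B=0 W=0
Move 8: W@(0,0) -> caps B=0 W=0
Move 9: B@(2,1) -> caps B=0 W=0
Move 10: W@(0,1) -> caps B=0 W=0
Move 11: B@(0,3) -> caps B=0 W=0
Move 12: W@(0,2) -> caps B=0 W=1

Answer: 0 1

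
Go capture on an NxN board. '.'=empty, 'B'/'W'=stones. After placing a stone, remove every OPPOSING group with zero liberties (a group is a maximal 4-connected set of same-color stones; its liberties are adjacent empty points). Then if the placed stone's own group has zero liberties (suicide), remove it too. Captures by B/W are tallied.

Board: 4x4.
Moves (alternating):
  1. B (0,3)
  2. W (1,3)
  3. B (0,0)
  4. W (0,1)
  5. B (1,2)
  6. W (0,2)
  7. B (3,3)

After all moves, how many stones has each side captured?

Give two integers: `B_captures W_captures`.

Move 1: B@(0,3) -> caps B=0 W=0
Move 2: W@(1,3) -> caps B=0 W=0
Move 3: B@(0,0) -> caps B=0 W=0
Move 4: W@(0,1) -> caps B=0 W=0
Move 5: B@(1,2) -> caps B=0 W=0
Move 6: W@(0,2) -> caps B=0 W=1
Move 7: B@(3,3) -> caps B=0 W=1

Answer: 0 1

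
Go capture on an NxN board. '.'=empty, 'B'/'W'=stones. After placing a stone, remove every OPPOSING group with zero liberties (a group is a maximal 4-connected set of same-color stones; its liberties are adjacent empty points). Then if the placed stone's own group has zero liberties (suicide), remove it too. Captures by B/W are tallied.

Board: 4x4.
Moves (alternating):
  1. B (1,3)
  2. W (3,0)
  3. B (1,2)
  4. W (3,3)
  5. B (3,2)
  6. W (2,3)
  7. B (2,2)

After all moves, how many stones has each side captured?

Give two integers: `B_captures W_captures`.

Answer: 2 0

Derivation:
Move 1: B@(1,3) -> caps B=0 W=0
Move 2: W@(3,0) -> caps B=0 W=0
Move 3: B@(1,2) -> caps B=0 W=0
Move 4: W@(3,3) -> caps B=0 W=0
Move 5: B@(3,2) -> caps B=0 W=0
Move 6: W@(2,3) -> caps B=0 W=0
Move 7: B@(2,2) -> caps B=2 W=0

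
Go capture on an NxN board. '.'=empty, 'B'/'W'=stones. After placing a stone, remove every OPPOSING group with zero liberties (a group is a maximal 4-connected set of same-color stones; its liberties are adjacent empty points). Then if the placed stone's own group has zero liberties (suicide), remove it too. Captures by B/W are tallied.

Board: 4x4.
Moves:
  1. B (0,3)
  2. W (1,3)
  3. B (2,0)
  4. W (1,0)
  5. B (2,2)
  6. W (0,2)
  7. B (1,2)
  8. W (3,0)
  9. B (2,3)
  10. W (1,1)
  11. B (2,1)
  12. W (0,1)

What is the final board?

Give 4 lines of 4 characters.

Move 1: B@(0,3) -> caps B=0 W=0
Move 2: W@(1,3) -> caps B=0 W=0
Move 3: B@(2,0) -> caps B=0 W=0
Move 4: W@(1,0) -> caps B=0 W=0
Move 5: B@(2,2) -> caps B=0 W=0
Move 6: W@(0,2) -> caps B=0 W=1
Move 7: B@(1,2) -> caps B=0 W=1
Move 8: W@(3,0) -> caps B=0 W=1
Move 9: B@(2,3) -> caps B=0 W=1
Move 10: W@(1,1) -> caps B=0 W=1
Move 11: B@(2,1) -> caps B=0 W=1
Move 12: W@(0,1) -> caps B=0 W=1

Answer: .WW.
WWBW
BBBB
W...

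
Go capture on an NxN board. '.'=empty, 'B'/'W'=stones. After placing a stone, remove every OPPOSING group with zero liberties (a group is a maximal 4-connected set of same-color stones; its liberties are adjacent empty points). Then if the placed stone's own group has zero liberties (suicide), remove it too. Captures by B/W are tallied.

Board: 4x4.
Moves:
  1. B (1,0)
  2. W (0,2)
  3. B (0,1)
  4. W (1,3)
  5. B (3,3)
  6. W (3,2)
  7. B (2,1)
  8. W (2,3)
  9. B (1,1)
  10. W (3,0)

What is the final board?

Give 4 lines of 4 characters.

Answer: .BW.
BB.W
.B.W
W.W.

Derivation:
Move 1: B@(1,0) -> caps B=0 W=0
Move 2: W@(0,2) -> caps B=0 W=0
Move 3: B@(0,1) -> caps B=0 W=0
Move 4: W@(1,3) -> caps B=0 W=0
Move 5: B@(3,3) -> caps B=0 W=0
Move 6: W@(3,2) -> caps B=0 W=0
Move 7: B@(2,1) -> caps B=0 W=0
Move 8: W@(2,3) -> caps B=0 W=1
Move 9: B@(1,1) -> caps B=0 W=1
Move 10: W@(3,0) -> caps B=0 W=1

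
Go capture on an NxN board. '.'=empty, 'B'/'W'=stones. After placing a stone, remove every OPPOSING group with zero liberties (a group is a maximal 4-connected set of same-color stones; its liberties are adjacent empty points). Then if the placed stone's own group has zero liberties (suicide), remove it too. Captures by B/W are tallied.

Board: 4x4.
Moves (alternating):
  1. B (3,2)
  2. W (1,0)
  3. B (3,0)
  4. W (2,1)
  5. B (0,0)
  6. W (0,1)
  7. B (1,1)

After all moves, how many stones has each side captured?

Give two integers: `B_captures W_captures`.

Move 1: B@(3,2) -> caps B=0 W=0
Move 2: W@(1,0) -> caps B=0 W=0
Move 3: B@(3,0) -> caps B=0 W=0
Move 4: W@(2,1) -> caps B=0 W=0
Move 5: B@(0,0) -> caps B=0 W=0
Move 6: W@(0,1) -> caps B=0 W=1
Move 7: B@(1,1) -> caps B=0 W=1

Answer: 0 1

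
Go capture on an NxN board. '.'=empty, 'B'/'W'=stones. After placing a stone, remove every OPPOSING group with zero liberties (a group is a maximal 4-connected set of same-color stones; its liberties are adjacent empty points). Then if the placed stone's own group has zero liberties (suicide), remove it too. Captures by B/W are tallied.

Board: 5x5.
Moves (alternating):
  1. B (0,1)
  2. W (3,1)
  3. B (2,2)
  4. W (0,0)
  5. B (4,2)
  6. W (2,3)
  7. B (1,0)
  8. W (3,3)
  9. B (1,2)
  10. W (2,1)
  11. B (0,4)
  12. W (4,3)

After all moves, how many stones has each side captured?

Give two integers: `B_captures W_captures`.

Move 1: B@(0,1) -> caps B=0 W=0
Move 2: W@(3,1) -> caps B=0 W=0
Move 3: B@(2,2) -> caps B=0 W=0
Move 4: W@(0,0) -> caps B=0 W=0
Move 5: B@(4,2) -> caps B=0 W=0
Move 6: W@(2,3) -> caps B=0 W=0
Move 7: B@(1,0) -> caps B=1 W=0
Move 8: W@(3,3) -> caps B=1 W=0
Move 9: B@(1,2) -> caps B=1 W=0
Move 10: W@(2,1) -> caps B=1 W=0
Move 11: B@(0,4) -> caps B=1 W=0
Move 12: W@(4,3) -> caps B=1 W=0

Answer: 1 0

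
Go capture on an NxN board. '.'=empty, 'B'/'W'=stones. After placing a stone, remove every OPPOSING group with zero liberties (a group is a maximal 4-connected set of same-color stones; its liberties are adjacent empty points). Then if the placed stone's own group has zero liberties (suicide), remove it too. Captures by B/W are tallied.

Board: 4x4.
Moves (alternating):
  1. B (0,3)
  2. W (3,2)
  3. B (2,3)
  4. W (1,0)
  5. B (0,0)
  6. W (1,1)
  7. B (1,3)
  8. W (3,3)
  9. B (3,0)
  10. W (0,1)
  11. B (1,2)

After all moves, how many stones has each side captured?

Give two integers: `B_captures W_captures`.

Answer: 0 1

Derivation:
Move 1: B@(0,3) -> caps B=0 W=0
Move 2: W@(3,2) -> caps B=0 W=0
Move 3: B@(2,3) -> caps B=0 W=0
Move 4: W@(1,0) -> caps B=0 W=0
Move 5: B@(0,0) -> caps B=0 W=0
Move 6: W@(1,1) -> caps B=0 W=0
Move 7: B@(1,3) -> caps B=0 W=0
Move 8: W@(3,3) -> caps B=0 W=0
Move 9: B@(3,0) -> caps B=0 W=0
Move 10: W@(0,1) -> caps B=0 W=1
Move 11: B@(1,2) -> caps B=0 W=1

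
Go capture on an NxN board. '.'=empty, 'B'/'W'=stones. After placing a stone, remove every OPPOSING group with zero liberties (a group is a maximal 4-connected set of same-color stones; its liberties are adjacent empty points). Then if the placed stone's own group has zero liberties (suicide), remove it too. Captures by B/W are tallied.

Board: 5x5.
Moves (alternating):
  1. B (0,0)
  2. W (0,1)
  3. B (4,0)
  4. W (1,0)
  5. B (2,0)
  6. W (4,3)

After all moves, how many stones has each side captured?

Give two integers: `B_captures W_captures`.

Answer: 0 1

Derivation:
Move 1: B@(0,0) -> caps B=0 W=0
Move 2: W@(0,1) -> caps B=0 W=0
Move 3: B@(4,0) -> caps B=0 W=0
Move 4: W@(1,0) -> caps B=0 W=1
Move 5: B@(2,0) -> caps B=0 W=1
Move 6: W@(4,3) -> caps B=0 W=1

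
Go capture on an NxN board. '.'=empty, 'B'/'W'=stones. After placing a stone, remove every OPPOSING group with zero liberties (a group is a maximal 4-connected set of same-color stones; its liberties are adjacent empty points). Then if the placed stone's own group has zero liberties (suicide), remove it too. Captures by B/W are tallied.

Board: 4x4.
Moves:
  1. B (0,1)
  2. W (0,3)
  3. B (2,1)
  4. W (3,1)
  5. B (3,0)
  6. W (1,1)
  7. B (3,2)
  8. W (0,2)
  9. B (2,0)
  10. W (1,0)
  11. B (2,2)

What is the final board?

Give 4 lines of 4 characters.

Answer: .BWW
WW..
BBB.
B.B.

Derivation:
Move 1: B@(0,1) -> caps B=0 W=0
Move 2: W@(0,3) -> caps B=0 W=0
Move 3: B@(2,1) -> caps B=0 W=0
Move 4: W@(3,1) -> caps B=0 W=0
Move 5: B@(3,0) -> caps B=0 W=0
Move 6: W@(1,1) -> caps B=0 W=0
Move 7: B@(3,2) -> caps B=1 W=0
Move 8: W@(0,2) -> caps B=1 W=0
Move 9: B@(2,0) -> caps B=1 W=0
Move 10: W@(1,0) -> caps B=1 W=0
Move 11: B@(2,2) -> caps B=1 W=0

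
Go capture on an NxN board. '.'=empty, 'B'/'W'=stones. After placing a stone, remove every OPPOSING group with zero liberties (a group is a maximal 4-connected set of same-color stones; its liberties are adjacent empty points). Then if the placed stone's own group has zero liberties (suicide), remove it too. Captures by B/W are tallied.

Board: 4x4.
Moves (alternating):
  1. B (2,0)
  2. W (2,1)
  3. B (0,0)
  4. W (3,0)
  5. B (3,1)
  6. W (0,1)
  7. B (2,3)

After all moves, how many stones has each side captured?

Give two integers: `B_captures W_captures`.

Move 1: B@(2,0) -> caps B=0 W=0
Move 2: W@(2,1) -> caps B=0 W=0
Move 3: B@(0,0) -> caps B=0 W=0
Move 4: W@(3,0) -> caps B=0 W=0
Move 5: B@(3,1) -> caps B=1 W=0
Move 6: W@(0,1) -> caps B=1 W=0
Move 7: B@(2,3) -> caps B=1 W=0

Answer: 1 0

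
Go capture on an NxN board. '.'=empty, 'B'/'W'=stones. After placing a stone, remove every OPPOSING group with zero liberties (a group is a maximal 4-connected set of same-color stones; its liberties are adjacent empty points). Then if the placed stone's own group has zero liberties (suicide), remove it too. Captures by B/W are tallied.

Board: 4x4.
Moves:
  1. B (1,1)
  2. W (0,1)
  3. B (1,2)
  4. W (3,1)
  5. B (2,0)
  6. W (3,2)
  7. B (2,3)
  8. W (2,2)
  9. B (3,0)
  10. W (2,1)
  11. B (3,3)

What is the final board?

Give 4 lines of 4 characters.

Answer: .W..
.BB.
B..B
B..B

Derivation:
Move 1: B@(1,1) -> caps B=0 W=0
Move 2: W@(0,1) -> caps B=0 W=0
Move 3: B@(1,2) -> caps B=0 W=0
Move 4: W@(3,1) -> caps B=0 W=0
Move 5: B@(2,0) -> caps B=0 W=0
Move 6: W@(3,2) -> caps B=0 W=0
Move 7: B@(2,3) -> caps B=0 W=0
Move 8: W@(2,2) -> caps B=0 W=0
Move 9: B@(3,0) -> caps B=0 W=0
Move 10: W@(2,1) -> caps B=0 W=0
Move 11: B@(3,3) -> caps B=4 W=0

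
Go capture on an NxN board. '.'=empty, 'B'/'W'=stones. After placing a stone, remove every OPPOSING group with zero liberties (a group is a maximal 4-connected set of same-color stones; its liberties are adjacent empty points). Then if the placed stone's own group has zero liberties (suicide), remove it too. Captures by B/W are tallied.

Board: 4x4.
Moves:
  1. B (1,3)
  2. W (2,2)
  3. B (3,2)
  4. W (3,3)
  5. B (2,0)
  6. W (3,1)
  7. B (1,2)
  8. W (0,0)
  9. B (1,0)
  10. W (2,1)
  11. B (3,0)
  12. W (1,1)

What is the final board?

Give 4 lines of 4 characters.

Move 1: B@(1,3) -> caps B=0 W=0
Move 2: W@(2,2) -> caps B=0 W=0
Move 3: B@(3,2) -> caps B=0 W=0
Move 4: W@(3,3) -> caps B=0 W=0
Move 5: B@(2,0) -> caps B=0 W=0
Move 6: W@(3,1) -> caps B=0 W=1
Move 7: B@(1,2) -> caps B=0 W=1
Move 8: W@(0,0) -> caps B=0 W=1
Move 9: B@(1,0) -> caps B=0 W=1
Move 10: W@(2,1) -> caps B=0 W=1
Move 11: B@(3,0) -> caps B=0 W=1
Move 12: W@(1,1) -> caps B=0 W=4

Answer: W...
.WBB
.WW.
.W.W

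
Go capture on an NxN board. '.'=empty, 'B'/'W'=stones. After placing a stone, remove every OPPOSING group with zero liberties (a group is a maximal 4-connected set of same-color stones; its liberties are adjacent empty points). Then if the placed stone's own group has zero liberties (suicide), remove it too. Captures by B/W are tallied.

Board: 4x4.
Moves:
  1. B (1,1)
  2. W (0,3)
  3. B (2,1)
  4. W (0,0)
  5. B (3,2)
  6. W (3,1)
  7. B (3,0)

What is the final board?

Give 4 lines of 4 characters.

Move 1: B@(1,1) -> caps B=0 W=0
Move 2: W@(0,3) -> caps B=0 W=0
Move 3: B@(2,1) -> caps B=0 W=0
Move 4: W@(0,0) -> caps B=0 W=0
Move 5: B@(3,2) -> caps B=0 W=0
Move 6: W@(3,1) -> caps B=0 W=0
Move 7: B@(3,0) -> caps B=1 W=0

Answer: W..W
.B..
.B..
B.B.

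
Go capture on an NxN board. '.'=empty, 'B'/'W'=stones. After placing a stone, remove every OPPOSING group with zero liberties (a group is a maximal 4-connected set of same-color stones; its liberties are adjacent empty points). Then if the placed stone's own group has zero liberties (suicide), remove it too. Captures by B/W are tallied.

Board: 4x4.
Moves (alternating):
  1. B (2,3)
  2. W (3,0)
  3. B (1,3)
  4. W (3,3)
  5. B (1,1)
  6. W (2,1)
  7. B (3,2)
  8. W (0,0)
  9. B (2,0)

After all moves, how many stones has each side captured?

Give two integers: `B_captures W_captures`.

Answer: 1 0

Derivation:
Move 1: B@(2,3) -> caps B=0 W=0
Move 2: W@(3,0) -> caps B=0 W=0
Move 3: B@(1,3) -> caps B=0 W=0
Move 4: W@(3,3) -> caps B=0 W=0
Move 5: B@(1,1) -> caps B=0 W=0
Move 6: W@(2,1) -> caps B=0 W=0
Move 7: B@(3,2) -> caps B=1 W=0
Move 8: W@(0,0) -> caps B=1 W=0
Move 9: B@(2,0) -> caps B=1 W=0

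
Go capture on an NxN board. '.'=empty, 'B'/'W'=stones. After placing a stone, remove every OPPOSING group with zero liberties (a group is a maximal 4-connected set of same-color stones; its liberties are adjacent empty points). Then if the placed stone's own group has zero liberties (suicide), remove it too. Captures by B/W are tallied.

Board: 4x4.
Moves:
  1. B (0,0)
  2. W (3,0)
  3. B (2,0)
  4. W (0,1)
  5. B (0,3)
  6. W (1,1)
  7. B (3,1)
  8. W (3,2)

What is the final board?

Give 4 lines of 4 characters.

Answer: BW.B
.W..
B...
.BW.

Derivation:
Move 1: B@(0,0) -> caps B=0 W=0
Move 2: W@(3,0) -> caps B=0 W=0
Move 3: B@(2,0) -> caps B=0 W=0
Move 4: W@(0,1) -> caps B=0 W=0
Move 5: B@(0,3) -> caps B=0 W=0
Move 6: W@(1,1) -> caps B=0 W=0
Move 7: B@(3,1) -> caps B=1 W=0
Move 8: W@(3,2) -> caps B=1 W=0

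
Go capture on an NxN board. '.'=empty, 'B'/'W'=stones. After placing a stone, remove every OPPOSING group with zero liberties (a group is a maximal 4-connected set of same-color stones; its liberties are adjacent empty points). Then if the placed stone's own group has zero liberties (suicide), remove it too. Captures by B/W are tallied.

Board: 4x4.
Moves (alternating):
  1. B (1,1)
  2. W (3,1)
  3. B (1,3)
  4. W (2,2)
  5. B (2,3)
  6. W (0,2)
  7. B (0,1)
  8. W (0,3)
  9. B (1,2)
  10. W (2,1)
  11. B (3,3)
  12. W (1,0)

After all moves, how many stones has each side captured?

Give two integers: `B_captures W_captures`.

Move 1: B@(1,1) -> caps B=0 W=0
Move 2: W@(3,1) -> caps B=0 W=0
Move 3: B@(1,3) -> caps B=0 W=0
Move 4: W@(2,2) -> caps B=0 W=0
Move 5: B@(2,3) -> caps B=0 W=0
Move 6: W@(0,2) -> caps B=0 W=0
Move 7: B@(0,1) -> caps B=0 W=0
Move 8: W@(0,3) -> caps B=0 W=0
Move 9: B@(1,2) -> caps B=2 W=0
Move 10: W@(2,1) -> caps B=2 W=0
Move 11: B@(3,3) -> caps B=2 W=0
Move 12: W@(1,0) -> caps B=2 W=0

Answer: 2 0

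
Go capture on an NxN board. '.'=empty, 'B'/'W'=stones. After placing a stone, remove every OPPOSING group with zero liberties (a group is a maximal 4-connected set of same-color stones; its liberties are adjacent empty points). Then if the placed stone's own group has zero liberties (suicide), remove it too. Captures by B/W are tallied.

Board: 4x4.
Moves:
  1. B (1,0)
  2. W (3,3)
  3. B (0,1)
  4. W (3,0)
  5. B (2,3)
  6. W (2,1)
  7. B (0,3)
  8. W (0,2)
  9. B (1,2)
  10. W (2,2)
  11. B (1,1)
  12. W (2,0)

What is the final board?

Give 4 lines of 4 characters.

Answer: .B.B
BBB.
WWWB
W..W

Derivation:
Move 1: B@(1,0) -> caps B=0 W=0
Move 2: W@(3,3) -> caps B=0 W=0
Move 3: B@(0,1) -> caps B=0 W=0
Move 4: W@(3,0) -> caps B=0 W=0
Move 5: B@(2,3) -> caps B=0 W=0
Move 6: W@(2,1) -> caps B=0 W=0
Move 7: B@(0,3) -> caps B=0 W=0
Move 8: W@(0,2) -> caps B=0 W=0
Move 9: B@(1,2) -> caps B=1 W=0
Move 10: W@(2,2) -> caps B=1 W=0
Move 11: B@(1,1) -> caps B=1 W=0
Move 12: W@(2,0) -> caps B=1 W=0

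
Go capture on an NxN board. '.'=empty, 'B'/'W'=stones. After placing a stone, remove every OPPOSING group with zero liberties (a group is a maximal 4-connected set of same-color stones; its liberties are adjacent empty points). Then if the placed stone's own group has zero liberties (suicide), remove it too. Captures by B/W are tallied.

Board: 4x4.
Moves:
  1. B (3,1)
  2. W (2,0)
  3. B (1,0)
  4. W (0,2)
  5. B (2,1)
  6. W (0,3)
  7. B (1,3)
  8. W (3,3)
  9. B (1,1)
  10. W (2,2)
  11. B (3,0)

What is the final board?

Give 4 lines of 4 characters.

Answer: ..WW
BB.B
.BW.
BB.W

Derivation:
Move 1: B@(3,1) -> caps B=0 W=0
Move 2: W@(2,0) -> caps B=0 W=0
Move 3: B@(1,0) -> caps B=0 W=0
Move 4: W@(0,2) -> caps B=0 W=0
Move 5: B@(2,1) -> caps B=0 W=0
Move 6: W@(0,3) -> caps B=0 W=0
Move 7: B@(1,3) -> caps B=0 W=0
Move 8: W@(3,3) -> caps B=0 W=0
Move 9: B@(1,1) -> caps B=0 W=0
Move 10: W@(2,2) -> caps B=0 W=0
Move 11: B@(3,0) -> caps B=1 W=0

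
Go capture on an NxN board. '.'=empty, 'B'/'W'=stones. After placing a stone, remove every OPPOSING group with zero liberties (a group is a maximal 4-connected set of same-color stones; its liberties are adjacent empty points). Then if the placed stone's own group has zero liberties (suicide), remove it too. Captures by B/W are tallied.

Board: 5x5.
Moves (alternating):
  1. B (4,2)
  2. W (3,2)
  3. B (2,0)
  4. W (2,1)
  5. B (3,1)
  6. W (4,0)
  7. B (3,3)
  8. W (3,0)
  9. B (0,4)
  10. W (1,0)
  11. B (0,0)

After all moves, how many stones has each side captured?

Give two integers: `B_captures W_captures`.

Move 1: B@(4,2) -> caps B=0 W=0
Move 2: W@(3,2) -> caps B=0 W=0
Move 3: B@(2,0) -> caps B=0 W=0
Move 4: W@(2,1) -> caps B=0 W=0
Move 5: B@(3,1) -> caps B=0 W=0
Move 6: W@(4,0) -> caps B=0 W=0
Move 7: B@(3,3) -> caps B=0 W=0
Move 8: W@(3,0) -> caps B=0 W=0
Move 9: B@(0,4) -> caps B=0 W=0
Move 10: W@(1,0) -> caps B=0 W=1
Move 11: B@(0,0) -> caps B=0 W=1

Answer: 0 1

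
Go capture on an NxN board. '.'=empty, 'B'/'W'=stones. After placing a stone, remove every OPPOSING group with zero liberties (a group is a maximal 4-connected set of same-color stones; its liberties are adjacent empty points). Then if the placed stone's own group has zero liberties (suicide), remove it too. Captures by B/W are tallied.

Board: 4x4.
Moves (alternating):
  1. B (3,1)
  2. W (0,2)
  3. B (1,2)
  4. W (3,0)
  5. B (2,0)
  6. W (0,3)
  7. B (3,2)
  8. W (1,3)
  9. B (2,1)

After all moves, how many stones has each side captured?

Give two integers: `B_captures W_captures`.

Answer: 1 0

Derivation:
Move 1: B@(3,1) -> caps B=0 W=0
Move 2: W@(0,2) -> caps B=0 W=0
Move 3: B@(1,2) -> caps B=0 W=0
Move 4: W@(3,0) -> caps B=0 W=0
Move 5: B@(2,0) -> caps B=1 W=0
Move 6: W@(0,3) -> caps B=1 W=0
Move 7: B@(3,2) -> caps B=1 W=0
Move 8: W@(1,3) -> caps B=1 W=0
Move 9: B@(2,1) -> caps B=1 W=0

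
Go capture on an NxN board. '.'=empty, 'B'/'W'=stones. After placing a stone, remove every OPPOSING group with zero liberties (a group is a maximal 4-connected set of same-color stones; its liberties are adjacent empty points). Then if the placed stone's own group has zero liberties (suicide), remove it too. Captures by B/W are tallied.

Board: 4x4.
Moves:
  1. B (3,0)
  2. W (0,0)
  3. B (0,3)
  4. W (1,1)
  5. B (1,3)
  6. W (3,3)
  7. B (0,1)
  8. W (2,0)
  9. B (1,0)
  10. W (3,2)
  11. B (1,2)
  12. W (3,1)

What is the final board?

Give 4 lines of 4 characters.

Move 1: B@(3,0) -> caps B=0 W=0
Move 2: W@(0,0) -> caps B=0 W=0
Move 3: B@(0,3) -> caps B=0 W=0
Move 4: W@(1,1) -> caps B=0 W=0
Move 5: B@(1,3) -> caps B=0 W=0
Move 6: W@(3,3) -> caps B=0 W=0
Move 7: B@(0,1) -> caps B=0 W=0
Move 8: W@(2,0) -> caps B=0 W=0
Move 9: B@(1,0) -> caps B=1 W=0
Move 10: W@(3,2) -> caps B=1 W=0
Move 11: B@(1,2) -> caps B=1 W=0
Move 12: W@(3,1) -> caps B=1 W=1

Answer: .B.B
BWBB
W...
.WWW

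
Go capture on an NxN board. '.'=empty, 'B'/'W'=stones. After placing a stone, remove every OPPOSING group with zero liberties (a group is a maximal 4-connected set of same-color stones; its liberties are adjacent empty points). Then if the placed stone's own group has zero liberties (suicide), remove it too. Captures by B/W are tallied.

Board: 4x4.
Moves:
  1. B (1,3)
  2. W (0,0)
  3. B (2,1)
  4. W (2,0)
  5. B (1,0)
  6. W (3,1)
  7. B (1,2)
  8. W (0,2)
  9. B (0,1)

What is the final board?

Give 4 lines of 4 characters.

Move 1: B@(1,3) -> caps B=0 W=0
Move 2: W@(0,0) -> caps B=0 W=0
Move 3: B@(2,1) -> caps B=0 W=0
Move 4: W@(2,0) -> caps B=0 W=0
Move 5: B@(1,0) -> caps B=0 W=0
Move 6: W@(3,1) -> caps B=0 W=0
Move 7: B@(1,2) -> caps B=0 W=0
Move 8: W@(0,2) -> caps B=0 W=0
Move 9: B@(0,1) -> caps B=1 W=0

Answer: .BW.
B.BB
WB..
.W..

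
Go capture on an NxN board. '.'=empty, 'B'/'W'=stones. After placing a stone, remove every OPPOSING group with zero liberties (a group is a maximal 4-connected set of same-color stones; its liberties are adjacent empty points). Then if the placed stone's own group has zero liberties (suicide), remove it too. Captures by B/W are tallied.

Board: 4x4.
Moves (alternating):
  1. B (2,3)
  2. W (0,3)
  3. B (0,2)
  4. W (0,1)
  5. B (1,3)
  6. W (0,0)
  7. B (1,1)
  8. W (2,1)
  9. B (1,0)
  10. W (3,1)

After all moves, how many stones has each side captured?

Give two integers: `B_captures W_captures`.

Move 1: B@(2,3) -> caps B=0 W=0
Move 2: W@(0,3) -> caps B=0 W=0
Move 3: B@(0,2) -> caps B=0 W=0
Move 4: W@(0,1) -> caps B=0 W=0
Move 5: B@(1,3) -> caps B=1 W=0
Move 6: W@(0,0) -> caps B=1 W=0
Move 7: B@(1,1) -> caps B=1 W=0
Move 8: W@(2,1) -> caps B=1 W=0
Move 9: B@(1,0) -> caps B=3 W=0
Move 10: W@(3,1) -> caps B=3 W=0

Answer: 3 0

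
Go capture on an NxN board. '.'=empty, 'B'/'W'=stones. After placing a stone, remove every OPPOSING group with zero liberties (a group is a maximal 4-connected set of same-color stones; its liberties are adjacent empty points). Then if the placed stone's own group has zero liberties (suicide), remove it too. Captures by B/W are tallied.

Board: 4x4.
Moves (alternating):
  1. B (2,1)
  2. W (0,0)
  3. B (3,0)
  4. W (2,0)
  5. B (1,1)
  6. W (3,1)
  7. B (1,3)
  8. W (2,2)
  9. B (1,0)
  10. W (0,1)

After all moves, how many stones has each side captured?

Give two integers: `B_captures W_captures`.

Answer: 0 1

Derivation:
Move 1: B@(2,1) -> caps B=0 W=0
Move 2: W@(0,0) -> caps B=0 W=0
Move 3: B@(3,0) -> caps B=0 W=0
Move 4: W@(2,0) -> caps B=0 W=0
Move 5: B@(1,1) -> caps B=0 W=0
Move 6: W@(3,1) -> caps B=0 W=1
Move 7: B@(1,3) -> caps B=0 W=1
Move 8: W@(2,2) -> caps B=0 W=1
Move 9: B@(1,0) -> caps B=0 W=1
Move 10: W@(0,1) -> caps B=0 W=1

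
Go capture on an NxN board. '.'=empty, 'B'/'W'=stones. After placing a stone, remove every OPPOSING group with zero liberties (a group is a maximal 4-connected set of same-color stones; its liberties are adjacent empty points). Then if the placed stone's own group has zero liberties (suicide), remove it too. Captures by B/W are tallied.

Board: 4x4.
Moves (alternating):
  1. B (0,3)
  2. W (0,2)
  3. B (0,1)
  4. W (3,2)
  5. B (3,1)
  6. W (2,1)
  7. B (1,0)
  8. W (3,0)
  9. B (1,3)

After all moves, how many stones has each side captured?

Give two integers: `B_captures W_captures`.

Answer: 0 1

Derivation:
Move 1: B@(0,3) -> caps B=0 W=0
Move 2: W@(0,2) -> caps B=0 W=0
Move 3: B@(0,1) -> caps B=0 W=0
Move 4: W@(3,2) -> caps B=0 W=0
Move 5: B@(3,1) -> caps B=0 W=0
Move 6: W@(2,1) -> caps B=0 W=0
Move 7: B@(1,0) -> caps B=0 W=0
Move 8: W@(3,0) -> caps B=0 W=1
Move 9: B@(1,3) -> caps B=0 W=1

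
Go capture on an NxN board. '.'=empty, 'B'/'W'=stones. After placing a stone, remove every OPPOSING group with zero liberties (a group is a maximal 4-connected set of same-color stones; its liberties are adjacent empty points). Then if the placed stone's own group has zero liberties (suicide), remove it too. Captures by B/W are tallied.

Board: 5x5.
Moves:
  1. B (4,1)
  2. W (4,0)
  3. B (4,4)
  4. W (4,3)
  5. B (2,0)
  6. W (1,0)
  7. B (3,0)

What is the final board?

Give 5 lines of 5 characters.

Move 1: B@(4,1) -> caps B=0 W=0
Move 2: W@(4,0) -> caps B=0 W=0
Move 3: B@(4,4) -> caps B=0 W=0
Move 4: W@(4,3) -> caps B=0 W=0
Move 5: B@(2,0) -> caps B=0 W=0
Move 6: W@(1,0) -> caps B=0 W=0
Move 7: B@(3,0) -> caps B=1 W=0

Answer: .....
W....
B....
B....
.B.WB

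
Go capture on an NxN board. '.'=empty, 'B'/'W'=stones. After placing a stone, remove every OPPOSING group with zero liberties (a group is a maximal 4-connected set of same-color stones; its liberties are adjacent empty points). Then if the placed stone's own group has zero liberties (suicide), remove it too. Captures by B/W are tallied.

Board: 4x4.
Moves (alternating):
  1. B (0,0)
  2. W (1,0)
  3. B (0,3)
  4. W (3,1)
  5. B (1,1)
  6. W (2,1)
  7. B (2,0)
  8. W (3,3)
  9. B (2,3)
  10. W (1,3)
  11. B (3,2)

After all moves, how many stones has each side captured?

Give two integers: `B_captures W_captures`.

Answer: 2 0

Derivation:
Move 1: B@(0,0) -> caps B=0 W=0
Move 2: W@(1,0) -> caps B=0 W=0
Move 3: B@(0,3) -> caps B=0 W=0
Move 4: W@(3,1) -> caps B=0 W=0
Move 5: B@(1,1) -> caps B=0 W=0
Move 6: W@(2,1) -> caps B=0 W=0
Move 7: B@(2,0) -> caps B=1 W=0
Move 8: W@(3,3) -> caps B=1 W=0
Move 9: B@(2,3) -> caps B=1 W=0
Move 10: W@(1,3) -> caps B=1 W=0
Move 11: B@(3,2) -> caps B=2 W=0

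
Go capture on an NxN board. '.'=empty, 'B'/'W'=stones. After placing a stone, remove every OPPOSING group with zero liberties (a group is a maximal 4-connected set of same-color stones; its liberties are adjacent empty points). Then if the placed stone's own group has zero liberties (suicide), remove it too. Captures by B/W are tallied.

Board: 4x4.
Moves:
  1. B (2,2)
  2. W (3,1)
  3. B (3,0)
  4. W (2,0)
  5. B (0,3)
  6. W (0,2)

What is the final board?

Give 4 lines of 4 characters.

Answer: ..WB
....
W.B.
.W..

Derivation:
Move 1: B@(2,2) -> caps B=0 W=0
Move 2: W@(3,1) -> caps B=0 W=0
Move 3: B@(3,0) -> caps B=0 W=0
Move 4: W@(2,0) -> caps B=0 W=1
Move 5: B@(0,3) -> caps B=0 W=1
Move 6: W@(0,2) -> caps B=0 W=1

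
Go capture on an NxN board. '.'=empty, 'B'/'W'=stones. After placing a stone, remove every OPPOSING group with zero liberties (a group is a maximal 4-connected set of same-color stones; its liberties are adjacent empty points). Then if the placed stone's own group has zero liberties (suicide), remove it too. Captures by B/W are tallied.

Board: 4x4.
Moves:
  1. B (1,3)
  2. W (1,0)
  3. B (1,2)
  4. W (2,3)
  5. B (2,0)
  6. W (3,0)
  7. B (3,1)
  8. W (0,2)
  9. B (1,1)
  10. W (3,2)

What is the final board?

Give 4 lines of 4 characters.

Move 1: B@(1,3) -> caps B=0 W=0
Move 2: W@(1,0) -> caps B=0 W=0
Move 3: B@(1,2) -> caps B=0 W=0
Move 4: W@(2,3) -> caps B=0 W=0
Move 5: B@(2,0) -> caps B=0 W=0
Move 6: W@(3,0) -> caps B=0 W=0
Move 7: B@(3,1) -> caps B=1 W=0
Move 8: W@(0,2) -> caps B=1 W=0
Move 9: B@(1,1) -> caps B=1 W=0
Move 10: W@(3,2) -> caps B=1 W=0

Answer: ..W.
WBBB
B..W
.BW.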